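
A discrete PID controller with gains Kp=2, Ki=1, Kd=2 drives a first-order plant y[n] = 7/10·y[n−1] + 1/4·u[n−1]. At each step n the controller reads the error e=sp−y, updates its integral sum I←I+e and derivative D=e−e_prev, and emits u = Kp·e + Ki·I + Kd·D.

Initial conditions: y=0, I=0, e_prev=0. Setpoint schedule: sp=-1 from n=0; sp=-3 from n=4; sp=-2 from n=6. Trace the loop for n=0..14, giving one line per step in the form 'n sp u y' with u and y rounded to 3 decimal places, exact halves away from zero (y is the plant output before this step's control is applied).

(exact arithmetic carried between steps; '≈' marks a value shown rounded to 6 d.p. or computed from one; I and e_prev carry over from the previous line; the table rounds u and y to 3 d.p., halves away from zero)
n=0: y=0, sp=-1, e=sp−y=-1; I=-1, D=e−e_prev=-1; u=2·(-1)+1·(-1)+2·(-1)=-5; next y=7/10·0+1/4·(-5)=-1.25
n=1: y=-1.25, sp=-1, e=sp−y=0.25; I=-0.75, D=e−e_prev=1.25; u=2·0.25+1·(-0.75)+2·1.25=2.25; next y=7/10·(-1.25)+1/4·2.25=-0.3125
n=2: y=-0.3125, sp=-1, e=sp−y=-0.6875; I=-1.4375, D=e−e_prev=-0.9375; u=2·(-0.6875)+1·(-1.4375)+2·(-0.9375)=-4.6875; next y=7/10·(-0.3125)+1/4·(-4.6875)=-1.390625
n=3: y=-1.390625, sp=-1, e=sp−y=0.390625; I=-1.046875, D=e−e_prev=1.078125; u=2·0.390625+1·(-1.046875)+2·1.078125=1.890625; next y=7/10·(-1.390625)+1/4·1.890625≈-0.500781
n=4: y≈-0.500781, sp=-3, e=sp−y≈-2.499219; I≈-3.546094, D=e−e_prev≈-2.889844; u=2·(-2.499219)+1·(-3.546094)+2·(-2.889844)≈-14.324219; next y=7/10·(-0.500781)+1/4·(-14.324219)≈-3.931602
n=5: y≈-3.931602, sp=-3, e=sp−y≈0.931602; I≈-2.614492, D=e−e_prev≈3.430820; u=2·0.931602+1·(-2.614492)+2·3.430820≈6.110352; next y=7/10·(-3.931602)+1/4·6.110352≈-1.224533
n=6: y≈-1.224533, sp=-2, e=sp−y≈-0.775467; I≈-3.389959, D=e−e_prev≈-1.707068; u=2·(-0.775467)+1·(-3.389959)+2·(-1.707068)≈-8.355029; next y=7/10·(-1.224533)+1/4·(-8.355029)≈-2.945931
n=7: y≈-2.945931, sp=-2, e=sp−y≈0.945931; I≈-2.444028, D=e−e_prev≈1.721397; u=2·0.945931+1·(-2.444028)+2·1.721397≈2.890627; next y=7/10·(-2.945931)+1/4·2.890627≈-1.339495
n=8: y≈-1.339495, sp=-2, e=sp−y≈-0.660505; I≈-3.104534, D=e−e_prev≈-1.606436; u=2·(-0.660505)+1·(-3.104534)+2·(-1.606436)≈-7.638417; next y=7/10·(-1.339495)+1/4·(-7.638417)≈-2.847250
n=9: y≈-2.847250, sp=-2, e=sp−y≈0.847250; I≈-2.257283, D=e−e_prev≈1.507756; u=2·0.847250+1·(-2.257283)+2·1.507756≈2.452729; next y=7/10·(-2.847250)+1/4·2.452729≈-1.379893
n=10: y≈-1.379893, sp=-2, e=sp−y≈-0.620107; I≈-2.877390, D=e−e_prev≈-1.467357; u=2·(-0.620107)+1·(-2.877390)+2·(-1.467357)≈-7.052319; next y=7/10·(-1.379893)+1/4·(-7.052319)≈-2.729005
n=11: y≈-2.729005, sp=-2, e=sp−y≈0.729005; I≈-2.148386, D=e−e_prev≈1.349112; u=2·0.729005+1·(-2.148386)+2·1.349112≈2.007848; next y=7/10·(-2.729005)+1/4·2.007848≈-1.408341
n=12: y≈-1.408341, sp=-2, e=sp−y≈-0.591659; I≈-2.740044, D=e−e_prev≈-1.320663; u=2·(-0.591659)+1·(-2.740044)+2·(-1.320663)≈-6.564688; next y=7/10·(-1.408341)+1/4·(-6.564688)≈-2.627011
n=13: y≈-2.627011, sp=-2, e=sp−y≈0.627011; I≈-2.113033, D=e−e_prev≈1.218670; u=2·0.627011+1·(-2.113033)+2·1.218670≈1.578328; next y=7/10·(-2.627011)+1/4·1.578328≈-1.444326
n=14: y≈-1.444326, sp=-2, e=sp−y≈-0.555674; I≈-2.668707, D=e−e_prev≈-1.182685; u=2·(-0.555674)+1·(-2.668707)+2·(-1.182685)≈-6.145427; next y=7/10·(-1.444326)+1/4·(-6.145427)≈-2.547385

0 -1 -5.000 0.000
1 -1 2.250 -1.250
2 -1 -4.688 -0.313
3 -1 1.891 -1.391
4 -3 -14.324 -0.501
5 -3 6.110 -3.932
6 -2 -8.355 -1.225
7 -2 2.891 -2.946
8 -2 -7.638 -1.339
9 -2 2.453 -2.847
10 -2 -7.052 -1.380
11 -2 2.008 -2.729
12 -2 -6.565 -1.408
13 -2 1.578 -2.627
14 -2 -6.145 -1.444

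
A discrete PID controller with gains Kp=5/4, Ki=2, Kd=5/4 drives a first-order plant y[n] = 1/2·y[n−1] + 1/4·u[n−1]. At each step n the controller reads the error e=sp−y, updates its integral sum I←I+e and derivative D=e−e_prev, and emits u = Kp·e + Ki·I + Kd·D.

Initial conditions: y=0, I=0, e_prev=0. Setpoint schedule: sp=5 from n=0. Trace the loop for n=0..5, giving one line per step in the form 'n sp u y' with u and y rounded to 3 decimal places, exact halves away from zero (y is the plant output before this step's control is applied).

0 5 22.500 0.000
1 5 0.938 5.625
2 5 18.320 3.047
3 5 5.249 6.104
4 5 14.691 4.364
5 5 7.080 5.855

(exact arithmetic carried between steps; '≈' marks a value shown rounded to 6 d.p. or computed from one; I and e_prev carry over from the previous line; the table rounds u and y to 3 d.p., halves away from zero)
n=0: y=0, sp=5, e=sp−y=5; I=5, D=e−e_prev=5; u=5/4·5+2·5+5/4·5=22.5; next y=1/2·0+1/4·22.5=5.625
n=1: y=5.625, sp=5, e=sp−y=-0.625; I=4.375, D=e−e_prev=-5.625; u=5/4·(-0.625)+2·4.375+5/4·(-5.625)=0.9375; next y=1/2·5.625+1/4·0.9375=3.046875
n=2: y=3.046875, sp=5, e=sp−y=1.953125; I=6.328125, D=e−e_prev=2.578125; u=5/4·1.953125+2·6.328125+5/4·2.578125≈18.320313; next y=1/2·3.046875+1/4·18.320313≈6.103516
n=3: y≈6.103516, sp=5, e=sp−y≈-1.103516; I≈5.224609, D=e−e_prev≈-3.056641; u=5/4·(-1.103516)+2·5.224609+5/4·(-3.056641)≈5.249023; next y=1/2·6.103516+1/4·5.249023≈4.364014
n=4: y≈4.364014, sp=5, e=sp−y≈0.635986; I≈5.860596, D=e−e_prev≈1.739502; u=5/4·0.635986+2·5.860596+5/4·1.739502≈14.690552; next y=1/2·4.364014+1/4·14.690552≈5.854645
n=5: y≈5.854645, sp=5, e=sp−y≈-0.854645; I≈5.005951, D=e−e_prev≈-1.490631; u=5/4·(-0.854645)+2·5.005951+5/4·(-1.490631)≈7.080307; next y=1/2·5.854645+1/4·7.080307≈4.697399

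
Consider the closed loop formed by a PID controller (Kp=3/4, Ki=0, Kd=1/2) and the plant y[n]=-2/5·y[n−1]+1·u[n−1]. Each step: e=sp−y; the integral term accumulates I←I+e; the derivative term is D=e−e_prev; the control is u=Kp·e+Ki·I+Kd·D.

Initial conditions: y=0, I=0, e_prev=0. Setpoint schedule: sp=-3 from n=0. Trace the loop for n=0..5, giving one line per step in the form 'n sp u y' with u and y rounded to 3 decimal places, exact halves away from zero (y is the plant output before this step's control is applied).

(exact arithmetic carried between steps; '≈' marks a value shown rounded to 6 d.p. or computed from one; I and e_prev carry over from the previous line; the table rounds u and y to 3 d.p., halves away from zero)
n=0: y=0, sp=-3, e=sp−y=-3; I=-3, D=e−e_prev=-3; u=3/4·(-3)+0·(-3)+1/2·(-3)=-3.75; next y=-2/5·0+1·(-3.75)=-3.75
n=1: y=-3.75, sp=-3, e=sp−y=0.75; I=-2.25, D=e−e_prev=3.75; u=3/4·0.75+0·(-2.25)+1/2·3.75=2.4375; next y=-2/5·(-3.75)+1·2.4375=3.9375
n=2: y=3.9375, sp=-3, e=sp−y=-6.9375; I=-9.1875, D=e−e_prev=-7.6875; u=3/4·(-6.9375)+0·(-9.1875)+1/2·(-7.6875)=-9.046875; next y=-2/5·3.9375+1·(-9.046875)=-10.621875
n=3: y=-10.621875, sp=-3, e=sp−y=7.621875; I=-1.565625, D=e−e_prev=14.559375; u=3/4·7.621875+0·(-1.565625)+1/2·14.559375≈12.996094; next y=-2/5·(-10.621875)+1·12.996094≈17.244844
n=4: y≈17.244844, sp=-3, e=sp−y≈-20.244844; I≈-21.810469, D=e−e_prev≈-27.866719; u=3/4·(-20.244844)+0·(-21.810469)+1/2·(-27.866719)≈-29.116992; next y=-2/5·17.244844+1·(-29.116992)≈-36.014930
n=5: y≈-36.014930, sp=-3, e=sp−y≈33.014930; I≈11.204461, D=e−e_prev≈53.259773; u=3/4·33.014930+0·11.204461+1/2·53.259773≈51.391084; next y=-2/5·(-36.014930)+1·51.391084≈65.797056

0 -3 -3.750 0.000
1 -3 2.438 -3.750
2 -3 -9.047 3.938
3 -3 12.996 -10.622
4 -3 -29.117 17.245
5 -3 51.391 -36.015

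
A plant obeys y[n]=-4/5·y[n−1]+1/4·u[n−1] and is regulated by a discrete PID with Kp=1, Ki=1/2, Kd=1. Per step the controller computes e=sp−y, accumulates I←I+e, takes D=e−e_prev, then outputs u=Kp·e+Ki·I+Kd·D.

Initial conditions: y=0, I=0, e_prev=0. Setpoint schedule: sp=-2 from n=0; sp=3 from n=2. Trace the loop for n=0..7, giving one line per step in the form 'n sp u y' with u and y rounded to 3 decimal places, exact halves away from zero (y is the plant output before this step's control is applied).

(exact arithmetic carried between steps; '≈' marks a value shown rounded to 6 d.p. or computed from one; I and e_prev carry over from the previous line; the table rounds u and y to 3 d.p., halves away from zero)
n=0: y=0, sp=-2, e=sp−y=-2; I=-2, D=e−e_prev=-2; u=1·(-2)+1/2·(-2)+1·(-2)=-5; next y=-4/5·0+1/4·(-5)=-1.25
n=1: y=-1.25, sp=-2, e=sp−y=-0.75; I=-2.75, D=e−e_prev=1.25; u=1·(-0.75)+1/2·(-2.75)+1·1.25=-0.875; next y=-4/5·(-1.25)+1/4·(-0.875)=0.78125
n=2: y=0.78125, sp=3, e=sp−y=2.21875; I=-0.53125, D=e−e_prev=2.96875; u=1·2.21875+1/2·(-0.53125)+1·2.96875=4.921875; next y=-4/5·0.78125+1/4·4.921875≈0.605469
n=3: y≈0.605469, sp=3, e=sp−y≈2.394531; I≈1.863281, D=e−e_prev≈0.175781; u=1·2.394531+1/2·1.863281+1·0.175781≈3.501953; next y=-4/5·0.605469+1/4·3.501953≈0.391113
n=4: y≈0.391113, sp=3, e=sp−y≈2.608887; I≈4.472168, D=e−e_prev≈0.214355; u=1·2.608887+1/2·4.472168+1·0.214355≈5.059326; next y=-4/5·0.391113+1/4·5.059326≈0.951941
n=5: y≈0.951941, sp=3, e=sp−y≈2.048059; I≈6.520227, D=e−e_prev≈-0.560828; u=1·2.048059+1/2·6.520227+1·(-0.560828)≈4.747345; next y=-4/5·0.951941+1/4·4.747345≈0.425284
n=6: y≈0.425284, sp=3, e=sp−y≈2.574716; I≈9.094944, D=e−e_prev≈0.526657; u=1·2.574716+1/2·9.094944+1·0.526657≈7.648846; next y=-4/5·0.425284+1/4·7.648846≈1.571985
n=7: y≈1.571985, sp=3, e=sp−y≈1.428015; I≈10.522959, D=e−e_prev≈-1.146701; u=1·1.428015+1/2·10.522959+1·(-1.146701)≈5.542794; next y=-4/5·1.571985+1/4·5.542794≈0.128111

0 -2 -5.000 0.000
1 -2 -0.875 -1.250
2 3 4.922 0.781
3 3 3.502 0.605
4 3 5.059 0.391
5 3 4.747 0.952
6 3 7.649 0.425
7 3 5.543 1.572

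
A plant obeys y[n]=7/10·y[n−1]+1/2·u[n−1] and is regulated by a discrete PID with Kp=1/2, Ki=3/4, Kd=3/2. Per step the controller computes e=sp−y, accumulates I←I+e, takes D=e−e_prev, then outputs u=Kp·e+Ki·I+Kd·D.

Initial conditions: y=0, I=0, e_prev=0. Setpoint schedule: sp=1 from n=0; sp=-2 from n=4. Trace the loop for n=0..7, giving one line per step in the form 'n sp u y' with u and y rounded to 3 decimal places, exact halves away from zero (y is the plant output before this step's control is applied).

(exact arithmetic carried between steps; '≈' marks a value shown rounded to 6 d.p. or computed from one; I and e_prev carry over from the previous line; the table rounds u and y to 3 d.p., halves away from zero)
n=0: y=0, sp=1, e=sp−y=1; I=1, D=e−e_prev=1; u=1/2·1+3/4·1+3/2·1=2.75; next y=7/10·0+1/2·2.75=1.375
n=1: y=1.375, sp=1, e=sp−y=-0.375; I=0.625, D=e−e_prev=-1.375; u=1/2·(-0.375)+3/4·0.625+3/2·(-1.375)=-1.78125; next y=7/10·1.375+1/2·(-1.78125)=0.071875
n=2: y=0.071875, sp=1, e=sp−y=0.928125; I=1.553125, D=e−e_prev=1.303125; u=1/2·0.928125+3/4·1.553125+3/2·1.303125≈3.583594; next y=7/10·0.071875+1/2·3.583594≈1.842109
n=3: y≈1.842109, sp=1, e=sp−y≈-0.842109; I≈0.711016, D=e−e_prev≈-1.770234; u=1/2·(-0.842109)+3/4·0.711016+3/2·(-1.770234)≈-2.543145; next y=7/10·1.842109+1/2·(-2.543145)≈0.017904
n=4: y≈0.017904, sp=-2, e=sp−y≈-2.017904; I≈-1.306889, D=e−e_prev≈-1.175795; u=1/2·(-2.017904)+3/4·(-1.306889)+3/2·(-1.175795)≈-3.752811; next y=7/10·0.017904+1/2·(-3.752811)≈-1.863873
n=5: y≈-1.863873, sp=-2, e=sp−y≈-0.136127; I≈-1.443016, D=e−e_prev≈1.881777; u=1/2·(-0.136127)+3/4·(-1.443016)+3/2·1.881777≈1.672339; next y=7/10·(-1.863873)+1/2·1.672339≈-0.468541
n=6: y≈-0.468541, sp=-2, e=sp−y≈-1.531459; I≈-2.974475, D=e−e_prev≈-1.395331; u=1/2·(-1.531459)+3/4·(-2.974475)+3/2·(-1.395331)≈-5.089583; next y=7/10·(-0.468541)+1/2·(-5.089583)≈-2.872770
n=7: y≈-2.872770, sp=-2, e=sp−y≈0.872770; I≈-2.101705, D=e−e_prev≈2.404229; u=1/2·0.872770+3/4·(-2.101705)+3/2·2.404229≈2.466450; next y=7/10·(-2.872770)+1/2·2.466450≈-0.777714

0 1 2.750 0.000
1 1 -1.781 1.375
2 1 3.584 0.072
3 1 -2.543 1.842
4 -2 -3.753 0.018
5 -2 1.672 -1.864
6 -2 -5.090 -0.469
7 -2 2.466 -2.873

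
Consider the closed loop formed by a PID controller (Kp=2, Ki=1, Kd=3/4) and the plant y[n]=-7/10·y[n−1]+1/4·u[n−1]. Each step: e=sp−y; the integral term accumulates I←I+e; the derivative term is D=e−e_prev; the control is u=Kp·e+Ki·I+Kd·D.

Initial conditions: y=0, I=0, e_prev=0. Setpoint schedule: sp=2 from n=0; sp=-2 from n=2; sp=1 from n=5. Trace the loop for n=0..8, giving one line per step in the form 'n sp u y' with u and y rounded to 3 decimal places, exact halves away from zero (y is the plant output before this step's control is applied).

(exact arithmetic carried between steps; '≈' marks a value shown rounded to 6 d.p. or computed from one; I and e_prev carry over from the previous line; the table rounds u and y to 3 d.p., halves away from zero)
n=0: y=0, sp=2, e=sp−y=2; I=2, D=e−e_prev=2; u=2·2+1·2+3/4·2=7.5; next y=-7/10·0+1/4·7.5=1.875
n=1: y=1.875, sp=2, e=sp−y=0.125; I=2.125, D=e−e_prev=-1.875; u=2·0.125+1·2.125+3/4·(-1.875)=0.96875; next y=-7/10·1.875+1/4·0.96875≈-1.070313
n=2: y≈-1.070313, sp=-2, e=sp−y≈-0.929688; I≈1.195313, D=e−e_prev≈-1.054688; u=2·(-0.929688)+1·1.195313+3/4·(-1.054688)≈-1.455078; next y=-7/10·(-1.070313)+1/4·(-1.455078)≈0.385449
n=3: y≈0.385449, sp=-2, e=sp−y≈-2.385449; I≈-1.190137, D=e−e_prev≈-1.455762; u=2·(-2.385449)+1·(-1.190137)+3/4·(-1.455762)≈-7.052856; next y=-7/10·0.385449+1/4·(-7.052856)≈-2.033029
n=4: y≈-2.033029, sp=-2, e=sp−y≈0.033029; I≈-1.157108, D=e−e_prev≈2.418478; u=2·0.033029+1·(-1.157108)+3/4·2.418478≈0.722807; next y=-7/10·(-2.033029)+1/4·0.722807≈1.603822
n=5: y≈1.603822, sp=1, e=sp−y≈-0.603822; I≈-1.760930, D=e−e_prev≈-0.636850; u=2·(-0.603822)+1·(-1.760930)+3/4·(-0.636850)≈-3.446211; next y=-7/10·1.603822+1/4·(-3.446211)≈-1.984228
n=6: y≈-1.984228, sp=1, e=sp−y≈2.984228; I≈1.223298, D=e−e_prev≈3.588050; u=2·2.984228+1·1.223298+3/4·3.588050≈9.882792; next y=-7/10·(-1.984228)+1/4·9.882792≈3.859658
n=7: y≈3.859658, sp=1, e=sp−y≈-2.859658; I≈-1.636360, D=e−e_prev≈-5.843886; u=2·(-2.859658)+1·(-1.636360)+3/4·(-5.843886)≈-11.738589; next y=-7/10·3.859658+1/4·(-11.738589)≈-5.636408
n=8: y≈-5.636408, sp=1, e=sp−y≈6.636408; I≈5.000048, D=e−e_prev≈9.496065; u=2·6.636408+1·5.000048+3/4·9.496065≈25.394912; next y=-7/10·(-5.636408)+1/4·25.394912≈10.294213

0 2 7.500 0.000
1 2 0.969 1.875
2 -2 -1.455 -1.070
3 -2 -7.053 0.385
4 -2 0.723 -2.033
5 1 -3.446 1.604
6 1 9.883 -1.984
7 1 -11.739 3.860
8 1 25.395 -5.636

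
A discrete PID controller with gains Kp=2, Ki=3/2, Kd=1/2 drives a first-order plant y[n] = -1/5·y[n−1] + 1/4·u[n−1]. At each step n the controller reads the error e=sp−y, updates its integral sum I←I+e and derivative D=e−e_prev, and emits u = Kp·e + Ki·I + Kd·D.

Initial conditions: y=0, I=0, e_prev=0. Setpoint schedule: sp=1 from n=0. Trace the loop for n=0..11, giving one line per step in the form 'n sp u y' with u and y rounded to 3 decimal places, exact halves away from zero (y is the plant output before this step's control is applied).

0 1 4.000 0.000
1 1 1.000 1.000
2 1 5.300 0.050
3 1 1.190 1.315
4 1 6.472 0.035
5 1 0.974 1.611
6 1 7.605 -0.079
7 1 0.395 1.917
8 1 8.824 -0.285
9 1 -0.540 2.263
10 1 10.241 -0.588
11 1 -1.865 2.678

(exact arithmetic carried between steps; '≈' marks a value shown rounded to 6 d.p. or computed from one; I and e_prev carry over from the previous line; the table rounds u and y to 3 d.p., halves away from zero)
n=0: y=0, sp=1, e=sp−y=1; I=1, D=e−e_prev=1; u=2·1+3/2·1+1/2·1=4; next y=-1/5·0+1/4·4=1
n=1: y=1, sp=1, e=sp−y=0; I=1, D=e−e_prev=-1; u=2·0+3/2·1+1/2·(-1)=1; next y=-1/5·1+1/4·1=0.05
n=2: y=0.05, sp=1, e=sp−y=0.95; I=1.95, D=e−e_prev=0.95; u=2·0.95+3/2·1.95+1/2·0.95=5.3; next y=-1/5·0.05+1/4·5.3=1.315
n=3: y=1.315, sp=1, e=sp−y=-0.315; I=1.635, D=e−e_prev=-1.265; u=2·(-0.315)+3/2·1.635+1/2·(-1.265)=1.19; next y=-1/5·1.315+1/4·1.19=0.0345
n=4: y=0.0345, sp=1, e=sp−y=0.9655; I=2.6005, D=e−e_prev=1.2805; u=2·0.9655+3/2·2.6005+1/2·1.2805=6.472; next y=-1/5·0.0345+1/4·6.472=1.6111
n=5: y=1.6111, sp=1, e=sp−y=-0.6111; I=1.9894, D=e−e_prev=-1.5766; u=2·(-0.6111)+3/2·1.9894+1/2·(-1.5766)=0.9736; next y=-1/5·1.6111+1/4·0.9736=-0.07882
n=6: y=-0.07882, sp=1, e=sp−y=1.07882; I=3.06822, D=e−e_prev=1.68992; u=2·1.07882+3/2·3.06822+1/2·1.68992=7.60493; next y=-1/5·(-0.07882)+1/4·7.60493≈1.916997
n=7: y≈1.916997, sp=1, e=sp−y≈-0.916997; I≈2.151224, D=e−e_prev≈-1.995817; u=2·(-0.916997)+3/2·2.151224+1/2·(-1.995817)≈0.394934; next y=-1/5·1.916997+1/4·0.394934≈-0.284666
n=8: y≈-0.284666, sp=1, e=sp−y≈1.284666; I≈3.435889, D=e−e_prev≈2.201662; u=2·1.284666+3/2·3.435889+1/2·2.201662≈8.823997; next y=-1/5·(-0.284666)+1/4·8.823997≈2.262932
n=9: y≈2.262932, sp=1, e=sp−y≈-1.262932; I≈2.172957, D=e−e_prev≈-2.547598; u=2·(-1.262932)+3/2·2.172957+1/2·(-2.547598)≈-0.540228; next y=-1/5·2.262932+1/4·(-0.540228)≈-0.587644
n=10: y≈-0.587644, sp=1, e=sp−y≈1.587644; I≈3.760601, D=e−e_prev≈2.850576; u=2·1.587644+3/2·3.760601+1/2·2.850576≈10.241476; next y=-1/5·(-0.587644)+1/4·10.241476≈2.677898
n=11: y≈2.677898, sp=1, e=sp−y≈-1.677898; I≈2.082703, D=e−e_prev≈-3.265541; u=2·(-1.677898)+3/2·2.082703+1/2·(-3.265541)≈-1.864512; next y=-1/5·2.677898+1/4·(-1.864512)≈-1.001707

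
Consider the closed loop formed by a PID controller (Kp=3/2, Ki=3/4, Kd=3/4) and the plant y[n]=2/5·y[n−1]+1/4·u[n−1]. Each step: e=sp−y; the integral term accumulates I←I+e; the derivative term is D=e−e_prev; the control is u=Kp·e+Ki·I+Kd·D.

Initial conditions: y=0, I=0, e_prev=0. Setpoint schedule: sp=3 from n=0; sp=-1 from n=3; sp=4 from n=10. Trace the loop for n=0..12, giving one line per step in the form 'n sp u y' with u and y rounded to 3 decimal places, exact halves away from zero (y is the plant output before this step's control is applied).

0 3 9.000 0.000
1 3 2.250 2.250
2 3 6.863 1.463
3 -1 -7.089 2.301
4 -1 3.522 -0.852
5 -1 -3.129 0.540
6 -1 0.078 -0.566
7 -1 -2.155 -0.207
8 -1 -1.236 -0.621
9 -1 -2.022 -0.558
10 4 13.207 -0.729
11 4 1.658 3.010
12 4 9.379 1.619

(exact arithmetic carried between steps; '≈' marks a value shown rounded to 6 d.p. or computed from one; I and e_prev carry over from the previous line; the table rounds u and y to 3 d.p., halves away from zero)
n=0: y=0, sp=3, e=sp−y=3; I=3, D=e−e_prev=3; u=3/2·3+3/4·3+3/4·3=9; next y=2/5·0+1/4·9=2.25
n=1: y=2.25, sp=3, e=sp−y=0.75; I=3.75, D=e−e_prev=-2.25; u=3/2·0.75+3/4·3.75+3/4·(-2.25)=2.25; next y=2/5·2.25+1/4·2.25=1.4625
n=2: y=1.4625, sp=3, e=sp−y=1.5375; I=5.2875, D=e−e_prev=0.7875; u=3/2·1.5375+3/4·5.2875+3/4·0.7875=6.8625; next y=2/5·1.4625+1/4·6.8625=2.300625
n=3: y=2.300625, sp=-1, e=sp−y=-3.300625; I=1.986875, D=e−e_prev=-4.838125; u=3/2·(-3.300625)+3/4·1.986875+3/4·(-4.838125)=-7.089375; next y=2/5·2.300625+1/4·(-7.089375)≈-0.852094
n=4: y≈-0.852094, sp=-1, e=sp−y≈-0.147906; I≈1.838969, D=e−e_prev≈3.152719; u=3/2·(-0.147906)+3/4·1.838969+3/4·3.152719≈3.521906; next y=2/5·(-0.852094)+1/4·3.521906≈0.539639
n=5: y≈0.539639, sp=-1, e=sp−y≈-1.539639; I≈0.299330, D=e−e_prev≈-1.391733; u=3/2·(-1.539639)+3/4·0.299330+3/4·(-1.391733)≈-3.128761; next y=2/5·0.539639+1/4·(-3.128761)≈-0.566335
n=6: y≈-0.566335, sp=-1, e=sp−y≈-0.433665; I≈-0.134336, D=e−e_prev≈1.105974; u=3/2·(-0.433665)+3/4·(-0.134336)+3/4·1.105974≈0.078230; next y=2/5·(-0.566335)+1/4·0.078230≈-0.206976
n=7: y≈-0.206976, sp=-1, e=sp−y≈-0.793024; I≈-0.927359, D=e−e_prev≈-0.359358; u=3/2·(-0.793024)+3/4·(-0.927359)+3/4·(-0.359358)≈-2.154574; next y=2/5·(-0.206976)+1/4·(-2.154574)≈-0.621434
n=8: y≈-0.621434, sp=-1, e=sp−y≈-0.378566; I≈-1.305925, D=e−e_prev≈0.414458; u=3/2·(-0.378566)+3/4·(-1.305925)+3/4·0.414458≈-1.236450; next y=2/5·(-0.621434)+1/4·(-1.236450)≈-0.557686
n=9: y≈-0.557686, sp=-1, e=sp−y≈-0.442314; I≈-1.748239, D=e−e_prev≈-0.063748; u=3/2·(-0.442314)+3/4·(-1.748239)+3/4·(-0.063748)≈-2.022461; next y=2/5·(-0.557686)+1/4·(-2.022461)≈-0.728690
n=10: y≈-0.728690, sp=4, e=sp−y≈4.728690; I≈2.980450, D=e−e_prev≈5.171004; u=3/2·4.728690+3/4·2.980450+3/4·5.171004≈13.206625; next y=2/5·(-0.728690)+1/4·13.206625≈3.010180
n=11: y≈3.010180, sp=4, e=sp−y≈0.989820; I≈3.970270, D=e−e_prev≈-3.738870; u=3/2·0.989820+3/4·3.970270+3/4·(-3.738870)≈1.658279; next y=2/5·3.010180+1/4·1.658279≈1.618642
n=12: y≈1.618642, sp=4, e=sp−y≈2.381358; I≈6.351628, D=e−e_prev≈1.391538; u=3/2·2.381358+3/4·6.351628+3/4·1.391538≈9.379412; next y=2/5·1.618642+1/4·9.379412≈2.992310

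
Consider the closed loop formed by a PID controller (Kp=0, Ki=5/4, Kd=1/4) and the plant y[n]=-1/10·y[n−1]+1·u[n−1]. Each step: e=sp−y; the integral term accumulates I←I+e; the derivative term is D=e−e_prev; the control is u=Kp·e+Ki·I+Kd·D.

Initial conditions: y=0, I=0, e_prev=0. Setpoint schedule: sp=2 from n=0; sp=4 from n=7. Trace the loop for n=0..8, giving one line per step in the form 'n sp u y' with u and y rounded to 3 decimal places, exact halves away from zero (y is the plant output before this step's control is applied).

(exact arithmetic carried between steps; '≈' marks a value shown rounded to 6 d.p. or computed from one; I and e_prev carry over from the previous line; the table rounds u and y to 3 d.p., halves away from zero)
n=0: y=0, sp=2, e=sp−y=2; I=2, D=e−e_prev=2; u=0·2+5/4·2+1/4·2=3; next y=-1/10·0+1·3=3
n=1: y=3, sp=2, e=sp−y=-1; I=1, D=e−e_prev=-3; u=0·(-1)+5/4·1+1/4·(-3)=0.5; next y=-1/10·3+1·0.5=0.2
n=2: y=0.2, sp=2, e=sp−y=1.8; I=2.8, D=e−e_prev=2.8; u=0·1.8+5/4·2.8+1/4·2.8=4.2; next y=-1/10·0.2+1·4.2=4.18
n=3: y=4.18, sp=2, e=sp−y=-2.18; I=0.62, D=e−e_prev=-3.98; u=0·(-2.18)+5/4·0.62+1/4·(-3.98)=-0.22; next y=-1/10·4.18+1·(-0.22)=-0.638
n=4: y=-0.638, sp=2, e=sp−y=2.638; I=3.258, D=e−e_prev=4.818; u=0·2.638+5/4·3.258+1/4·4.818=5.277; next y=-1/10·(-0.638)+1·5.277=5.3408
n=5: y=5.3408, sp=2, e=sp−y=-3.3408; I=-0.0828, D=e−e_prev=-5.9788; u=0·(-3.3408)+5/4·(-0.0828)+1/4·(-5.9788)=-1.5982; next y=-1/10·5.3408+1·(-1.5982)=-2.13228
n=6: y=-2.13228, sp=2, e=sp−y=4.13228; I=4.04948, D=e−e_prev=7.47308; u=0·4.13228+5/4·4.04948+1/4·7.47308=6.93012; next y=-1/10·(-2.13228)+1·6.93012=7.143348
n=7: y=7.143348, sp=4, e=sp−y=-3.143348; I=0.906132, D=e−e_prev=-7.275628; u=0·(-3.143348)+5/4·0.906132+1/4·(-7.275628)=-0.686242; next y=-1/10·7.143348+1·(-0.686242)≈-1.400577
n=8: y≈-1.400577, sp=4, e=sp−y≈5.400577; I≈6.306709, D=e−e_prev≈8.543925; u=0·5.400577+5/4·6.306709+1/4·8.543925≈10.019367; next y=-1/10·(-1.400577)+1·10.019367≈10.159425

0 2 3.000 0.000
1 2 0.500 3.000
2 2 4.200 0.200
3 2 -0.220 4.180
4 2 5.277 -0.638
5 2 -1.598 5.341
6 2 6.930 -2.132
7 4 -0.686 7.143
8 4 10.019 -1.401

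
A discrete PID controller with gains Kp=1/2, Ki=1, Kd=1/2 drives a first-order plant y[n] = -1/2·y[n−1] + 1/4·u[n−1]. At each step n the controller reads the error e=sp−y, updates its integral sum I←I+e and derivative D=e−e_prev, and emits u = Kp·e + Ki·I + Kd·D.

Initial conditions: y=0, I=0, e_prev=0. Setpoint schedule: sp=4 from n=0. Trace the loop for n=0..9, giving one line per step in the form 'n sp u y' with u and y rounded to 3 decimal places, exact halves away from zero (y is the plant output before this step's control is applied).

(exact arithmetic carried between steps; '≈' marks a value shown rounded to 6 d.p. or computed from one; I and e_prev carry over from the previous line; the table rounds u and y to 3 d.p., halves away from zero)
n=0: y=0, sp=4, e=sp−y=4; I=4, D=e−e_prev=4; u=1/2·4+1·4+1/2·4=8; next y=-1/2·0+1/4·8=2
n=1: y=2, sp=4, e=sp−y=2; I=6, D=e−e_prev=-2; u=1/2·2+1·6+1/2·(-2)=6; next y=-1/2·2+1/4·6=0.5
n=2: y=0.5, sp=4, e=sp−y=3.5; I=9.5, D=e−e_prev=1.5; u=1/2·3.5+1·9.5+1/2·1.5=12; next y=-1/2·0.5+1/4·12=2.75
n=3: y=2.75, sp=4, e=sp−y=1.25; I=10.75, D=e−e_prev=-2.25; u=1/2·1.25+1·10.75+1/2·(-2.25)=10.25; next y=-1/2·2.75+1/4·10.25=1.1875
n=4: y=1.1875, sp=4, e=sp−y=2.8125; I=13.5625, D=e−e_prev=1.5625; u=1/2·2.8125+1·13.5625+1/2·1.5625=15.75; next y=-1/2·1.1875+1/4·15.75=3.34375
n=5: y=3.34375, sp=4, e=sp−y=0.65625; I=14.21875, D=e−e_prev=-2.15625; u=1/2·0.65625+1·14.21875+1/2·(-2.15625)=13.46875; next y=-1/2·3.34375+1/4·13.46875≈1.695313
n=6: y≈1.695313, sp=4, e=sp−y≈2.304688; I≈16.523438, D=e−e_prev≈1.648438; u=1/2·2.304688+1·16.523438+1/2·1.648438≈18.5; next y=-1/2·1.695313+1/4·18.5≈3.777344
n=7: y≈3.777344, sp=4, e=sp−y≈0.222656; I≈16.746094, D=e−e_prev≈-2.082031; u=1/2·0.222656+1·16.746094+1/2·(-2.082031)≈15.816406; next y=-1/2·3.777344+1/4·15.816406≈2.065430
n=8: y≈2.065430, sp=4, e=sp−y≈1.934570; I≈18.680664, D=e−e_prev≈1.711914; u=1/2·1.934570+1·18.680664+1/2·1.711914≈20.503906; next y=-1/2·2.065430+1/4·20.503906≈4.093262
n=9: y≈4.093262, sp=4, e=sp−y≈-0.093262; I≈18.587402, D=e−e_prev≈-2.027832; u=1/2·(-0.093262)+1·18.587402+1/2·(-2.027832)≈17.526855; next y=-1/2·4.093262+1/4·17.526855≈2.335083

0 4 8.000 0.000
1 4 6.000 2.000
2 4 12.000 0.500
3 4 10.250 2.750
4 4 15.750 1.188
5 4 13.469 3.344
6 4 18.500 1.695
7 4 15.816 3.777
8 4 20.504 2.065
9 4 17.527 4.093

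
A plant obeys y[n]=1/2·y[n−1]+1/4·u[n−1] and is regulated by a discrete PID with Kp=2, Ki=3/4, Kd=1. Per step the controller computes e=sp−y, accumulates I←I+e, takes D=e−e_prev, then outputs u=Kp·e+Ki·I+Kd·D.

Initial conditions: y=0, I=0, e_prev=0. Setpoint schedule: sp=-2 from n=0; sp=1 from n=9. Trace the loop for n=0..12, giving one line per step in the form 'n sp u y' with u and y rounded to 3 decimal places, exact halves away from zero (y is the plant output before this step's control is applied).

(exact arithmetic carried between steps; '≈' marks a value shown rounded to 6 d.p. or computed from one; I and e_prev carry over from the previous line; the table rounds u and y to 3 d.p., halves away from zero)
n=0: y=0, sp=-2, e=sp−y=-2; I=-2, D=e−e_prev=-2; u=2·(-2)+3/4·(-2)+1·(-2)=-7.5; next y=1/2·0+1/4·(-7.5)=-1.875
n=1: y=-1.875, sp=-2, e=sp−y=-0.125; I=-2.125, D=e−e_prev=1.875; u=2·(-0.125)+3/4·(-2.125)+1·1.875=0.03125; next y=1/2·(-1.875)+1/4·0.03125≈-0.929688
n=2: y≈-0.929688, sp=-2, e=sp−y≈-1.070313; I≈-3.195313, D=e−e_prev≈-0.945313; u=2·(-1.070313)+3/4·(-3.195313)+1·(-0.945313)≈-5.482422; next y=1/2·(-0.929688)+1/4·(-5.482422)≈-1.835449
n=3: y≈-1.835449, sp=-2, e=sp−y≈-0.164551; I≈-3.359863, D=e−e_prev≈0.905762; u=2·(-0.164551)+3/4·(-3.359863)+1·0.905762≈-1.943237; next y=1/2·(-1.835449)+1/4·(-1.943237)≈-1.403534
n=4: y≈-1.403534, sp=-2, e=sp−y≈-0.596466; I≈-3.956329, D=e−e_prev≈-0.431915; u=2·(-0.596466)+3/4·(-3.956329)+1·(-0.431915)≈-4.592094; next y=1/2·(-1.403534)+1/4·(-4.592094)≈-1.849791
n=5: y≈-1.849791, sp=-2, e=sp−y≈-0.150209; I≈-4.106539, D=e−e_prev≈0.446257; u=2·(-0.150209)+3/4·(-4.106539)+1·0.446257≈-2.934066; next y=1/2·(-1.849791)+1/4·(-2.934066)≈-1.658412
n=6: y≈-1.658412, sp=-2, e=sp−y≈-0.341588; I≈-4.448127, D=e−e_prev≈-0.191379; u=2·(-0.341588)+3/4·(-4.448127)+1·(-0.191379)≈-4.210650; next y=1/2·(-1.658412)+1/4·(-4.210650)≈-1.881868
n=7: y≈-1.881868, sp=-2, e=sp−y≈-0.118132; I≈-4.566258, D=e−e_prev≈0.223457; u=2·(-0.118132)+3/4·(-4.566258)+1·0.223457≈-3.437500; next y=1/2·(-1.881868)+1/4·(-3.437500)≈-1.800309
n=8: y≈-1.800309, sp=-2, e=sp−y≈-0.199691; I≈-4.765949, D=e−e_prev≈-0.081559; u=2·(-0.199691)+3/4·(-4.765949)+1·(-0.081559)≈-4.055402; next y=1/2·(-1.800309)+1/4·(-4.055402)≈-1.914005
n=9: y≈-1.914005, sp=1, e=sp−y≈2.914005; I≈-1.851944, D=e−e_prev≈3.113696; u=2·2.914005+3/4·(-1.851944)+1·3.113696≈7.552749; next y=1/2·(-1.914005)+1/4·7.552749≈0.931185
n=10: y≈0.931185, sp=1, e=sp−y≈0.068815; I≈-1.783128, D=e−e_prev≈-2.845190; u=2·0.068815+3/4·(-1.783128)+1·(-2.845190)≈-4.044905; next y=1/2·0.931185+1/4·(-4.044905)≈-0.545634
n=11: y≈-0.545634, sp=1, e=sp−y≈1.545634; I≈-0.237494, D=e−e_prev≈1.476819; u=2·1.545634+3/4·(-0.237494)+1·1.476819≈4.389966; next y=1/2·(-0.545634)+1/4·4.389966≈0.824674
n=12: y≈0.824674, sp=1, e=sp−y≈0.175326; I≈-0.062169, D=e−e_prev≈-1.370308; u=2·0.175326+3/4·(-0.062169)+1·(-1.370308)≈-1.066284; next y=1/2·0.824674+1/4·(-1.066284)≈0.145766

0 -2 -7.500 0.000
1 -2 0.031 -1.875
2 -2 -5.482 -0.930
3 -2 -1.943 -1.835
4 -2 -4.592 -1.404
5 -2 -2.934 -1.850
6 -2 -4.211 -1.658
7 -2 -3.438 -1.882
8 -2 -4.055 -1.800
9 1 7.553 -1.914
10 1 -4.045 0.931
11 1 4.390 -0.546
12 1 -1.066 0.825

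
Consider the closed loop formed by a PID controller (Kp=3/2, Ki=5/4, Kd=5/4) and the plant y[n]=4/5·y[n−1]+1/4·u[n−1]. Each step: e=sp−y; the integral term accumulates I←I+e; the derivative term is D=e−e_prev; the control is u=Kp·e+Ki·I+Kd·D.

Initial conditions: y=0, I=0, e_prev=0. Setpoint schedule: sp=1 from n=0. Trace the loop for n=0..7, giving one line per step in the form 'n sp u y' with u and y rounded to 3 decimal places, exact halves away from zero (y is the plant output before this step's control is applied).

0 1 4.000 0.000
1 1 0.000 1.000
2 1 2.050 0.800
3 1 0.640 1.153
4 1 1.172 1.082
5 1 0.675 1.159
6 1 0.824 1.096
7 1 0.678 1.083

(exact arithmetic carried between steps; '≈' marks a value shown rounded to 6 d.p. or computed from one; I and e_prev carry over from the previous line; the table rounds u and y to 3 d.p., halves away from zero)
n=0: y=0, sp=1, e=sp−y=1; I=1, D=e−e_prev=1; u=3/2·1+5/4·1+5/4·1=4; next y=4/5·0+1/4·4=1
n=1: y=1, sp=1, e=sp−y=0; I=1, D=e−e_prev=-1; u=3/2·0+5/4·1+5/4·(-1)=0; next y=4/5·1+1/4·0=0.8
n=2: y=0.8, sp=1, e=sp−y=0.2; I=1.2, D=e−e_prev=0.2; u=3/2·0.2+5/4·1.2+5/4·0.2=2.05; next y=4/5·0.8+1/4·2.05=1.1525
n=3: y=1.1525, sp=1, e=sp−y=-0.1525; I=1.0475, D=e−e_prev=-0.3525; u=3/2·(-0.1525)+5/4·1.0475+5/4·(-0.3525)=0.64; next y=4/5·1.1525+1/4·0.64=1.082
n=4: y=1.082, sp=1, e=sp−y=-0.082; I=0.9655, D=e−e_prev=0.0705; u=3/2·(-0.082)+5/4·0.9655+5/4·0.0705=1.172; next y=4/5·1.082+1/4·1.172=1.1586
n=5: y=1.1586, sp=1, e=sp−y=-0.1586; I=0.8069, D=e−e_prev=-0.0766; u=3/2·(-0.1586)+5/4·0.8069+5/4·(-0.0766)=0.674975; next y=4/5·1.1586+1/4·0.674975≈1.095624
n=6: y≈1.095624, sp=1, e=sp−y≈-0.095624; I≈0.711276, D=e−e_prev≈0.062976; u=3/2·(-0.095624)+5/4·0.711276+5/4·0.062976≈0.82438; next y=4/5·1.095624+1/4·0.82438≈1.082594
n=7: y=1.082594, sp=1, e=sp−y=-0.082594; I≈0.628682, D=e−e_prev≈0.013030; u=3/2·(-0.082594)+5/4·0.628682+5/4·0.013030≈0.678249; next y=4/5·1.082594+1/4·0.678249≈1.035637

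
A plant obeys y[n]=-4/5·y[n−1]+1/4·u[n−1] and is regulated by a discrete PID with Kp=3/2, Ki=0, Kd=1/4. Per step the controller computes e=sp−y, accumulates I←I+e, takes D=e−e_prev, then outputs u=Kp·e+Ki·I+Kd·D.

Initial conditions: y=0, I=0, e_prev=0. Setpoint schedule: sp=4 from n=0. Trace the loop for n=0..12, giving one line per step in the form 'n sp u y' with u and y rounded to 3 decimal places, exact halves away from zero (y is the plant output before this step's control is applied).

0 4 7.000 0.000
1 4 2.938 1.750
2 4 7.602 -0.666
3 4 1.576 2.433
4 4 9.325 -1.553
5 4 -0.641 3.573
6 4 12.177 -3.019
7 4 -4.309 5.459
8 4 16.893 -5.445
9 4 -10.374 8.579
10 4 24.694 -9.457
11 4 -20.408 13.739
12 4 37.598 -16.093

(exact arithmetic carried between steps; '≈' marks a value shown rounded to 6 d.p. or computed from one; I and e_prev carry over from the previous line; the table rounds u and y to 3 d.p., halves away from zero)
n=0: y=0, sp=4, e=sp−y=4; I=4, D=e−e_prev=4; u=3/2·4+0·4+1/4·4=7; next y=-4/5·0+1/4·7=1.75
n=1: y=1.75, sp=4, e=sp−y=2.25; I=6.25, D=e−e_prev=-1.75; u=3/2·2.25+0·6.25+1/4·(-1.75)=2.9375; next y=-4/5·1.75+1/4·2.9375=-0.665625
n=2: y=-0.665625, sp=4, e=sp−y=4.665625; I=10.915625, D=e−e_prev=2.415625; u=3/2·4.665625+0·10.915625+1/4·2.415625≈7.602344; next y=-4/5·(-0.665625)+1/4·7.602344≈2.433086
n=3: y≈2.433086, sp=4, e=sp−y≈1.566914; I≈12.482539, D=e−e_prev≈-3.098711; u=3/2·1.566914+0·12.482539+1/4·(-3.098711)≈1.575693; next y=-4/5·2.433086+1/4·1.575693≈-1.552545
n=4: y≈-1.552545, sp=4, e=sp−y≈5.552545; I≈18.035084, D=e−e_prev≈3.985631; u=3/2·5.552545+0·18.035084+1/4·3.985631≈9.325226; next y=-4/5·(-1.552545)+1/4·9.325226≈3.573343
n=5: y≈3.573343, sp=4, e=sp−y≈0.426657; I≈18.461742, D=e−e_prev≈-5.125888; u=3/2·0.426657+0·18.461742+1/4·(-5.125888)≈-0.641486; next y=-4/5·3.573343+1/4·(-0.641486)≈-3.019046
n=6: y≈-3.019046, sp=4, e=sp−y≈7.019046; I≈25.480787, D=e−e_prev≈6.592389; u=3/2·7.019046+0·25.480787+1/4·6.592389≈12.176666; next y=-4/5·(-3.019046)+1/4·12.176666≈5.459403
n=7: y≈5.459403, sp=4, e=sp−y≈-1.459403; I≈24.021384, D=e−e_prev≈-8.478449; u=3/2·(-1.459403)+0·24.021384+1/4·(-8.478449)≈-4.308717; next y=-4/5·5.459403+1/4·(-4.308717)≈-5.444702
n=8: y≈-5.444702, sp=4, e=sp−y≈9.444702; I≈33.466086, D=e−e_prev≈10.904105; u=3/2·9.444702+0·33.466086+1/4·10.904105≈16.893079; next y=-4/5·(-5.444702)+1/4·16.893079≈8.579031
n=9: y≈8.579031, sp=4, e=sp−y≈-4.579031; I≈28.887055, D=e−e_prev≈-14.023733; u=3/2·(-4.579031)+0·28.887055+1/4·(-14.023733)≈-10.374480; next y=-4/5·8.579031+1/4·(-10.374480)≈-9.456845
n=10: y≈-9.456845, sp=4, e=sp−y≈13.456845; I≈42.343900, D=e−e_prev≈18.035876; u=3/2·13.456845+0·42.343900+1/4·18.035876≈24.694236; next y=-4/5·(-9.456845)+1/4·24.694236≈13.739035
n=11: y≈13.739035, sp=4, e=sp−y≈-9.739035; I≈32.604865, D=e−e_prev≈-23.195880; u=3/2·(-9.739035)+0·32.604865+1/4·(-23.195880)≈-20.407522; next y=-4/5·13.739035+1/4·(-20.407522)≈-16.093109
n=12: y≈-16.093109, sp=4, e=sp−y≈20.093109; I≈52.697973, D=e−e_prev≈29.832143; u=3/2·20.093109+0·52.697973+1/4·29.832143≈37.597699; next y=-4/5·(-16.093109)+1/4·37.597699≈22.273911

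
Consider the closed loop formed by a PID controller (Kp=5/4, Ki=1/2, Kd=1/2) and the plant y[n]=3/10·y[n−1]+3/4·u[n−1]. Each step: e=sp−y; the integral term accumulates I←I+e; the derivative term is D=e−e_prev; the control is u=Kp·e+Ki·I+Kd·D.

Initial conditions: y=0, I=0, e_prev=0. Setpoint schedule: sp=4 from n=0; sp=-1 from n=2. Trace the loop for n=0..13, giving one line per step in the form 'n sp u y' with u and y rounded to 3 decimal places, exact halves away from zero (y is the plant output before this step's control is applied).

0 4 9.000 0.000
1 4 -6.188 6.750
2 -1 5.635 -2.616
3 -1 -9.369 3.442
4 -1 12.669 -5.994
5 -1 -20.372 7.704
6 -1 28.636 -12.968
7 -1 -44.463 17.587
8 -1 64.252 -28.072
9 -1 -97.679 39.767
10 -1 143.324 -61.329
11 -1 -215.513 89.094
12 -1 318.653 -134.906
13 -1 -476.598 198.518

(exact arithmetic carried between steps; '≈' marks a value shown rounded to 6 d.p. or computed from one; I and e_prev carry over from the previous line; the table rounds u and y to 3 d.p., halves away from zero)
n=0: y=0, sp=4, e=sp−y=4; I=4, D=e−e_prev=4; u=5/4·4+1/2·4+1/2·4=9; next y=3/10·0+3/4·9=6.75
n=1: y=6.75, sp=4, e=sp−y=-2.75; I=1.25, D=e−e_prev=-6.75; u=5/4·(-2.75)+1/2·1.25+1/2·(-6.75)=-6.1875; next y=3/10·6.75+3/4·(-6.1875)=-2.615625
n=2: y=-2.615625, sp=-1, e=sp−y=1.615625; I=2.865625, D=e−e_prev=4.365625; u=5/4·1.615625+1/2·2.865625+1/2·4.365625≈5.635156; next y=3/10·(-2.615625)+3/4·5.635156≈3.441680
n=3: y≈3.441680, sp=-1, e=sp−y≈-4.441680; I≈-1.576055, D=e−e_prev≈-6.057305; u=5/4·(-4.441680)+1/2·(-1.576055)+1/2·(-6.057305)≈-9.368779; next y=3/10·3.441680+3/4·(-9.368779)≈-5.994081
n=4: y≈-5.994081, sp=-1, e=sp−y≈4.994081; I≈3.418026, D=e−e_prev≈9.435760; u=5/4·4.994081+1/2·3.418026+1/2·9.435760≈12.669494; next y=3/10·(-5.994081)+3/4·12.669494≈7.703896
n=5: y≈7.703896, sp=-1, e=sp−y≈-8.703896; I≈-5.285870, D=e−e_prev≈-13.697977; u=5/4·(-8.703896)+1/2·(-5.285870)+1/2·(-13.697977)≈-20.371794; next y=3/10·7.703896+3/4·(-20.371794)≈-12.967676
n=6: y≈-12.967676, sp=-1, e=sp−y≈11.967676; I≈6.681806, D=e−e_prev≈20.671573; u=5/4·11.967676+1/2·6.681806+1/2·20.671573≈28.636285; next y=3/10·(-12.967676)+3/4·28.636285≈17.586911
n=7: y≈17.586911, sp=-1, e=sp−y≈-18.586911; I≈-11.905105, D=e−e_prev≈-30.554587; u=5/4·(-18.586911)+1/2·(-11.905105)+1/2·(-30.554587)≈-44.463484; next y=3/10·17.586911+3/4·(-44.463484)≈-28.071540
n=8: y≈-28.071540, sp=-1, e=sp−y≈27.071540; I≈15.166435, D=e−e_prev≈45.658451; u=5/4·27.071540+1/2·15.166435+1/2·45.658451≈64.251868; next y=3/10·(-28.071540)+3/4·64.251868≈39.767439
n=9: y≈39.767439, sp=-1, e=sp−y≈-40.767439; I≈-25.601004, D=e−e_prev≈-67.838979; u=5/4·(-40.767439)+1/2·(-25.601004)+1/2·(-67.838979)≈-97.679290; next y=3/10·39.767439+3/4·(-97.679290)≈-61.329236
n=10: y≈-61.329236, sp=-1, e=sp−y≈60.329236; I≈34.728232, D=e−e_prev≈101.096675; u=5/4·60.329236+1/2·34.728232+1/2·101.096675≈143.323999; next y=3/10·(-61.329236)+3/4·143.323999≈89.094228
n=11: y≈89.094228, sp=-1, e=sp−y≈-90.094228; I≈-55.365996, D=e−e_prev≈-150.423464; u=5/4·(-90.094228)+1/2·(-55.365996)+1/2·(-150.423464)≈-215.512515; next y=3/10·89.094228+3/4·(-215.512515)≈-134.906118
n=12: y≈-134.906118, sp=-1, e=sp−y≈133.906118; I≈78.540122, D=e−e_prev≈224.000346; u=5/4·133.906118+1/2·78.540122+1/2·224.000346≈318.652882; next y=3/10·(-134.906118)+3/4·318.652882≈198.517826
n=13: y≈198.517826, sp=-1, e=sp−y≈-199.517826; I≈-120.977704, D=e−e_prev≈-333.423944; u=5/4·(-199.517826)+1/2·(-120.977704)+1/2·(-333.423944)≈-476.598106; next y=3/10·198.517826+3/4·(-476.598106)≈-297.893232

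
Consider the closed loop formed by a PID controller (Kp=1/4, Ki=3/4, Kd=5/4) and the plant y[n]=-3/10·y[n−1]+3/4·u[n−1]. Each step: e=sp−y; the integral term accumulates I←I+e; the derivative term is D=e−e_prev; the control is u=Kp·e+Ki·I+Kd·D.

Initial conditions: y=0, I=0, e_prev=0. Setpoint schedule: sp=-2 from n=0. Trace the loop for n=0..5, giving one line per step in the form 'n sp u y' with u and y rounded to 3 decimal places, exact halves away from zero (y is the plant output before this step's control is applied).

(exact arithmetic carried between steps; '≈' marks a value shown rounded to 6 d.p. or computed from one; I and e_prev carry over from the previous line; the table rounds u and y to 3 d.p., halves away from zero)
n=0: y=0, sp=-2, e=sp−y=-2; I=-2, D=e−e_prev=-2; u=1/4·(-2)+3/4·(-2)+5/4·(-2)=-4.5; next y=-3/10·0+3/4·(-4.5)=-3.375
n=1: y=-3.375, sp=-2, e=sp−y=1.375; I=-0.625, D=e−e_prev=3.375; u=1/4·1.375+3/4·(-0.625)+5/4·3.375=4.09375; next y=-3/10·(-3.375)+3/4·4.09375≈4.082813
n=2: y≈4.082813, sp=-2, e=sp−y≈-6.082813; I≈-6.707813, D=e−e_prev≈-7.457813; u=1/4·(-6.082813)+3/4·(-6.707813)+5/4·(-7.457813)≈-15.873828; next y=-3/10·4.082813+3/4·(-15.873828)≈-13.130215
n=3: y≈-13.130215, sp=-2, e=sp−y≈11.130215; I≈4.422402, D=e−e_prev≈17.213027; u=1/4·11.130215+3/4·4.422402+5/4·17.213027≈27.615640; next y=-3/10·(-13.130215)+3/4·27.615640≈24.650794
n=4: y≈24.650794, sp=-2, e=sp−y≈-26.650794; I≈-22.228392, D=e−e_prev≈-37.781009; u=1/4·(-26.650794)+3/4·(-22.228392)+5/4·(-37.781009)≈-70.560254; next y=-3/10·24.650794+3/4·(-70.560254)≈-60.315429
n=5: y≈-60.315429, sp=-2, e=sp−y≈58.315429; I≈36.087037, D=e−e_prev≈84.966223; u=1/4·58.315429+3/4·36.087037+5/4·84.966223≈147.851913; next y=-3/10·(-60.315429)+3/4·147.851913≈128.983563

0 -2 -4.500 0.000
1 -2 4.094 -3.375
2 -2 -15.874 4.083
3 -2 27.616 -13.130
4 -2 -70.560 24.651
5 -2 147.852 -60.315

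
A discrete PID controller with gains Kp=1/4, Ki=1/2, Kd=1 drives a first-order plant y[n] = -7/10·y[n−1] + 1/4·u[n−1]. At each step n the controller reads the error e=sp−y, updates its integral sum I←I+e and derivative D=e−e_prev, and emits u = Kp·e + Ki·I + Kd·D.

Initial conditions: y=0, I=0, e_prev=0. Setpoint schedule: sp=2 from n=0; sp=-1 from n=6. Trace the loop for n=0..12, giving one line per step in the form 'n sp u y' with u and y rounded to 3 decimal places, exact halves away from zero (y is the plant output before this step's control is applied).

(exact arithmetic carried between steps; '≈' marks a value shown rounded to 6 d.p. or computed from one; I and e_prev carry over from the previous line; the table rounds u and y to 3 d.p., halves away from zero)
n=0: y=0, sp=2, e=sp−y=2; I=2, D=e−e_prev=2; u=1/4·2+1/2·2+1·2=3.5; next y=-7/10·0+1/4·3.5=0.875
n=1: y=0.875, sp=2, e=sp−y=1.125; I=3.125, D=e−e_prev=-0.875; u=1/4·1.125+1/2·3.125+1·(-0.875)=0.96875; next y=-7/10·0.875+1/4·0.96875≈-0.370313
n=2: y≈-0.370313, sp=2, e=sp−y≈2.370313; I≈5.495313, D=e−e_prev≈1.245313; u=1/4·2.370313+1/2·5.495313+1·1.245313≈4.585547; next y=-7/10·(-0.370313)+1/4·4.585547≈1.405605
n=3: y≈1.405605, sp=2, e=sp−y≈0.594395; I≈6.089707, D=e−e_prev≈-1.775918; u=1/4·0.594395+1/2·6.089707+1·(-1.775918)≈1.417534; next y=-7/10·1.405605+1/4·1.417534≈-0.629540
n=4: y≈-0.629540, sp=2, e=sp−y≈2.629540; I≈8.719247, D=e−e_prev≈2.035146; u=1/4·2.629540+1/2·8.719247+1·2.035146≈7.052154; next y=-7/10·(-0.629540)+1/4·7.052154≈2.203717
n=5: y≈2.203717, sp=2, e=sp−y≈-0.203717; I≈8.515530, D=e−e_prev≈-2.833257; u=1/4·(-0.203717)+1/2·8.515530+1·(-2.833257)≈1.373579; next y=-7/10·2.203717+1/4·1.373579≈-1.199207
n=6: y≈-1.199207, sp=-1, e=sp−y≈0.199207; I≈8.714738, D=e−e_prev≈0.402924; u=1/4·0.199207+1/2·8.714738+1·0.402924≈4.810094; next y=-7/10·(-1.199207)+1/4·4.810094≈2.041969
n=7: y≈2.041969, sp=-1, e=sp−y≈-3.041969; I≈5.672769, D=e−e_prev≈-3.241176; u=1/4·(-3.041969)+1/2·5.672769+1·(-3.241176)≈-1.165283; next y=-7/10·2.041969+1/4·(-1.165283)≈-1.720699
n=8: y≈-1.720699, sp=-1, e=sp−y≈0.720699; I≈6.393468, D=e−e_prev≈3.762667; u=1/4·0.720699+1/2·6.393468+1·3.762667≈7.139576; next y=-7/10·(-1.720699)+1/4·7.139576≈2.989383
n=9: y≈2.989383, sp=-1, e=sp−y≈-3.989383; I≈2.404085, D=e−e_prev≈-4.710082; u=1/4·(-3.989383)+1/2·2.404085+1·(-4.710082)≈-4.505385; next y=-7/10·2.989383+1/4·(-4.505385)≈-3.218914
n=10: y≈-3.218914, sp=-1, e=sp−y≈2.218914; I≈4.622999, D=e−e_prev≈6.208298; u=1/4·2.218914+1/2·4.622999+1·6.208298≈9.074526; next y=-7/10·(-3.218914)+1/4·9.074526≈4.521872
n=11: y≈4.521872, sp=-1, e=sp−y≈-5.521872; I≈-0.898872, D=e−e_prev≈-7.740786; u=1/4·(-5.521872)+1/2·(-0.898872)+1·(-7.740786)≈-9.570690; next y=-7/10·4.521872+1/4·(-9.570690)≈-5.557983
n=12: y≈-5.557983, sp=-1, e=sp−y≈4.557983; I≈3.659110, D=e−e_prev≈10.079854; u=1/4·4.557983+1/2·3.659110+1·10.079854≈13.048905; next y=-7/10·(-5.557983)+1/4·13.048905≈7.152814

0 2 3.500 0.000
1 2 0.969 0.875
2 2 4.586 -0.370
3 2 1.418 1.406
4 2 7.052 -0.630
5 2 1.374 2.204
6 -1 4.810 -1.199
7 -1 -1.165 2.042
8 -1 7.140 -1.721
9 -1 -4.505 2.989
10 -1 9.075 -3.219
11 -1 -9.571 4.522
12 -1 13.049 -5.558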